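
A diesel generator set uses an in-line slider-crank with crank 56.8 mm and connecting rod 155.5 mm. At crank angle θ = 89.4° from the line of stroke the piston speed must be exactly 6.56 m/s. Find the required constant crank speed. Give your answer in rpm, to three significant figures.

For an in-line slider-crank, |v_piston| = rω|sinθ|·[1 + r cosθ/√(L² − r² sin²θ)].
With r = 0.0568 m, L = 0.1555 m, θ = 89.4°: the bracketed kinematic factor |dx/dθ| = 0.05703 m.
ω = v/|dx/dθ| = 6.56/0.05703 = 115.03 rad/s.
N = 60ω/(2π) = 1098.4 rpm.

1100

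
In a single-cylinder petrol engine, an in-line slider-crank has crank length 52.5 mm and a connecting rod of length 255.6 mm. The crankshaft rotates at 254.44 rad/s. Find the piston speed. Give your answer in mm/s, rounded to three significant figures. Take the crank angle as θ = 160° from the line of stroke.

ω = 254.4 rad/s
For an in-line slider-crank, x = r cosθ + √(L² − r² sin²θ), so v = −rω sinθ·[1 + r cosθ/√(L² − r² sin²θ)].
With r = 0.0525 m, L = 0.2556 m, θ = 160°: √(L² − r² sin²θ) = 0.25497 m.
v = −0.0525·254.4·0.34202·[1 + 0.0525·-0.93969/0.25497] = -3.6847 m/s.
|v| = 3.6847 m/s = 3684.7 mm/s.

3680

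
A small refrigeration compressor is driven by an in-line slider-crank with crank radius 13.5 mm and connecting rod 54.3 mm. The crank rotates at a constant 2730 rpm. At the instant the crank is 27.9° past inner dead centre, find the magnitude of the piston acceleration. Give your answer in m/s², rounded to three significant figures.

1130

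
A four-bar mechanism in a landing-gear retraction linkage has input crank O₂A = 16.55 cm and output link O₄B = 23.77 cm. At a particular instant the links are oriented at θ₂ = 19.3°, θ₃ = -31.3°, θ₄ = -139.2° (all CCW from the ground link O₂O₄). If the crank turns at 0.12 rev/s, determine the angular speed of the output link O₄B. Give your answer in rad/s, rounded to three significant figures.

0.426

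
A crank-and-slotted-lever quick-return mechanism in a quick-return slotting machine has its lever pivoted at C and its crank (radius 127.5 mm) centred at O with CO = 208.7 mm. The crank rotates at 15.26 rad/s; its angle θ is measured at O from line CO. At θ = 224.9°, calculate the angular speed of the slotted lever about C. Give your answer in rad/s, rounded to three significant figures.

1.79

ω = 15.26 rad/s
Crank pin A relative to C: A = (d + r cosθ, r sinθ); lever angle φ = atan2(r sinθ, d + r cosθ).
Differentiating tanφ: φ̇ = rω(d cosθ + r)/(d² + r² + 2dr cosθ).
d² + r² + 2dr cosθ = |CA|² = 0.0221152 m²;  d cosθ + r = -0.020331 m.
|ω_lever| = |0.1275·15.26·-0.020331| / 0.0221152 = 1.7886 rad/s.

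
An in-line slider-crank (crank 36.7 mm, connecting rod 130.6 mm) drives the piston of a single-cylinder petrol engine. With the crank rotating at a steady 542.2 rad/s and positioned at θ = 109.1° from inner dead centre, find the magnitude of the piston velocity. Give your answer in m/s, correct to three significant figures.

ω = 542.2 rad/s
For an in-line slider-crank, x = r cosθ + √(L² − r² sin²θ), so v = −rω sinθ·[1 + r cosθ/√(L² − r² sin²θ)].
With r = 0.0367 m, L = 0.1306 m, θ = 109.1°: √(L² − r² sin²θ) = 0.12591 m.
v = −0.0367·542.2·0.94495·[1 + 0.0367·-0.32722/0.12591] = -17.01 m/s.
|v| = 17.01 m/s.

17.0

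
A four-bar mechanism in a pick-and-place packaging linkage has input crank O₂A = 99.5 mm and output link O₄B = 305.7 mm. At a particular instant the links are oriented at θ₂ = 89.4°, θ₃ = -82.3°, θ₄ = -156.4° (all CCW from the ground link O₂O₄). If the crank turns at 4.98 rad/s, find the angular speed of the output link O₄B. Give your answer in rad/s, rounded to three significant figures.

0.243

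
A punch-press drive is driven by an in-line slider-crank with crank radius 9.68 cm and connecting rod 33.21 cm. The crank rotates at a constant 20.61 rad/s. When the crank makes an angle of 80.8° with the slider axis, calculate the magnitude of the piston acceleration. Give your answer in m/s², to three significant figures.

5.27

ω = 20.61 rad/s
x(θ) = r cosθ + √(L² − r² sin²θ); with ω constant, a = ω²·d²x/dθ².
d²x/dθ² = −r cosθ − r²(cos2θ)/√u − r⁴ sin²2θ/(4u^{3/2}),  u = L² − r² sin²θ = 0.10116 m².
Substituting r = 0.0968 m, L = 0.3321 m, θ = 80.8°: d²x/dθ² = +0.01241 m.
a = ω²·d²x/dθ² = (20.61)²·(+0.01241) = +5.2716 m/s²;  |a| = 5.2716 m/s².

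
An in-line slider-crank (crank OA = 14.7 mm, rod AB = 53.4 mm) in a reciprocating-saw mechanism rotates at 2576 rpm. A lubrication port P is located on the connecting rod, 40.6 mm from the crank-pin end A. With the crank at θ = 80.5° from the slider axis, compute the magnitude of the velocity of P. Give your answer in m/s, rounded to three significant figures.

4.05

ω = 269.8 rad/s.  Crank-pin speed |V_A| = rω = 3.9654 m/s, perpendicular to OA.
Rod angle: sinφ = −(r/L) sinθ ⇒ φ = -15.754°; ω_rod = −rω cosθ/√(L²−r²sin²θ) = -12.735 rad/s.
V_P = V_A + ω_rod × AP, with AP = 0.0406 m along the rod.
Components: V_Px = −rω sinθ − a·ω_rod·sinφ = -4.0514 m/s;  V_Py = rω cosθ + a·ω_rod·cosφ = +0.15688 m/s.
|V_P| = √(V_Px² + V_Py²) = 4.0545 m/s.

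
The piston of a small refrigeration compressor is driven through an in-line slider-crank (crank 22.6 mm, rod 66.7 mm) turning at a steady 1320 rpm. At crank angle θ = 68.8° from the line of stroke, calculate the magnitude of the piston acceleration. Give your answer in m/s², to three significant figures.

44.5

ω = 2π·1320/60 = 138.2 rad/s
x(θ) = r cosθ + √(L² − r² sin²θ); with ω constant, a = ω²·d²x/dθ².
d²x/dθ² = −r cosθ − r²(cos2θ)/√u − r⁴ sin²2θ/(4u^{3/2}),  u = L² − r² sin²θ = 0.00400492 m².
Substituting r = 0.0226 m, L = 0.0667 m, θ = 68.8°: d²x/dθ² = -0.0023297 m.
a = ω²·d²x/dθ² = (138.2)²·(-0.0023297) = -44.516 m/s²;  |a| = 44.516 m/s².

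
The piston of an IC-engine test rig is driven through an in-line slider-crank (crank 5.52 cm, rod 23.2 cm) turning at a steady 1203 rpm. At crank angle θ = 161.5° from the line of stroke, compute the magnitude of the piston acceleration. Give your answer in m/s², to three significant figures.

ω = 2π·1203/60 = 126 rad/s
x(θ) = r cosθ + √(L² − r² sin²θ); with ω constant, a = ω²·d²x/dθ².
d²x/dθ² = −r cosθ − r²(cos2θ)/√u − r⁴ sin²2θ/(4u^{3/2}),  u = L² − r² sin²θ = 0.0535172 m².
Substituting r = 0.0552 m, L = 0.232 m, θ = 161.5°: d²x/dθ² = +0.04176 m.
a = ω²·d²x/dθ² = (126)²·(+0.04176) = +662.76 m/s²;  |a| = 662.76 m/s².

663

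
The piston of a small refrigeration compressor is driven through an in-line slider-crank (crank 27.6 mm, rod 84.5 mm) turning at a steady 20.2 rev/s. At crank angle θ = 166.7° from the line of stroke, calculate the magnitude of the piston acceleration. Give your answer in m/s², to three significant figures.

302

ω = 2π·20.2 = 126.9 rad/s
x(θ) = r cosθ + √(L² − r² sin²θ); with ω constant, a = ω²·d²x/dθ².
d²x/dθ² = −r cosθ − r²(cos2θ)/√u − r⁴ sin²2θ/(4u^{3/2}),  u = L² − r² sin²θ = 0.00709994 m².
Substituting r = 0.0276 m, L = 0.0845 m, θ = 166.7°: d²x/dθ² = +0.018728 m.
a = ω²·d²x/dθ² = (126.9)²·(+0.018728) = +301.68 m/s²;  |a| = 301.68 m/s².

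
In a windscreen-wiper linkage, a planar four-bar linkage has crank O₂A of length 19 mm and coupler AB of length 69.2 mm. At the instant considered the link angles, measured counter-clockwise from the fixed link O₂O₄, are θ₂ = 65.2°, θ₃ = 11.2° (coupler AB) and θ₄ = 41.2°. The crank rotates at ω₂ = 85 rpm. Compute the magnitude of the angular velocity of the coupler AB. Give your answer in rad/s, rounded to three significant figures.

1.99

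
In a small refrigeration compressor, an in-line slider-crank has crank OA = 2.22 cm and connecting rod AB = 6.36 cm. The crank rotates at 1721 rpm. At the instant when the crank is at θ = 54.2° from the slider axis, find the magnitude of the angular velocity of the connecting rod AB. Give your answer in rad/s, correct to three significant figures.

ω = 180.2 rad/s (converted from 1721 rpm).
The rod makes angle φ with the slider axis where L sinφ = r sinθ; differentiating, L cosφ·φ̇ = r ω cosθ.
L cosφ = √(L² − r² sin²θ) = 0.060998 m.
|ω_rod| = r ω |cosθ| / √(L² − r² sin²θ) = 0.0222·180.2·0.58496/0.060998 = 38.368 rad/s.

38.4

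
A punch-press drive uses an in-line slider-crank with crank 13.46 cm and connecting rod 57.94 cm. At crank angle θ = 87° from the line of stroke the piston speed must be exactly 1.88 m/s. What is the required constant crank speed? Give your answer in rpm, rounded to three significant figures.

For an in-line slider-crank, |v_piston| = rω|sinθ|·[1 + r cosθ/√(L² − r² sin²θ)].
With r = 0.1346 m, L = 0.5794 m, θ = 87°: the bracketed kinematic factor |dx/dθ| = 0.1361 m.
ω = v/|dx/dθ| = 1.88/0.1361 = 13.814 rad/s.
N = 60ω/(2π) = 131.91 rpm.

132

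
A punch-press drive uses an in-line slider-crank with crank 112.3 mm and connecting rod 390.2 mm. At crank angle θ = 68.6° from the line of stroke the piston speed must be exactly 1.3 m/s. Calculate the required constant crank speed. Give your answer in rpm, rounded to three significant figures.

107

For an in-line slider-crank, |v_piston| = rω|sinθ|·[1 + r cosθ/√(L² − r² sin²θ)].
With r = 0.1123 m, L = 0.3902 m, θ = 68.6°: the bracketed kinematic factor |dx/dθ| = 0.11595 m.
ω = v/|dx/dθ| = 1.3/0.11595 = 11.211 rad/s.
N = 60ω/(2π) = 107.06 rpm.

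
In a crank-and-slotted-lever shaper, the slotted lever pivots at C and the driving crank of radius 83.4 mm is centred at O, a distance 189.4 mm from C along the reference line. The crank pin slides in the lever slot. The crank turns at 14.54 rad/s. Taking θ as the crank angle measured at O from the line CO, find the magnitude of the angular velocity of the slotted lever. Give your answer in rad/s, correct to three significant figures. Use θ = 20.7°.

ω = 14.54 rad/s
Crank pin A relative to C: A = (d + r cosθ, r sinθ); lever angle φ = atan2(r sinθ, d + r cosθ).
Differentiating tanφ: φ̇ = rω(d cosθ + r)/(d² + r² + 2dr cosθ).
d² + r² + 2dr cosθ = |CA|² = 0.0723804 m²;  d cosθ + r = +0.26057 m.
|ω_lever| = |0.0834·14.54·+0.26057| / 0.0723804 = 4.3656 rad/s.

4.37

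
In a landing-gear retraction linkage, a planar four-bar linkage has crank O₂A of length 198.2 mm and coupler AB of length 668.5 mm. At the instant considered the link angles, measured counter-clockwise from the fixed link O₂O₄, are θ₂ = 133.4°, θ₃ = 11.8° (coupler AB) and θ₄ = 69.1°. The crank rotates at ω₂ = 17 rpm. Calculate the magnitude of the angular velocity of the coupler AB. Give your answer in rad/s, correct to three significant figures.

ω₂ = 1.78 rad/s (from 17 rpm).
Differentiating the loop-closure r₂e^{iθ₂}+r₃e^{iθ₃}=r₁+r₄e^{iθ₄} gives r₂ω₂e^{iθ₂}+r₃ω₃e^{iθ₃}=r₄ω₄e^{iθ₄}.
Eliminating the other unknown: ω₃ = r₂ω₂ sin(θ₄−θ₂) / [r₃ sin(θ₃−θ₄)].
Numerator sine = -0.90108; denominator sine = -0.84151.
Result = 0.1982·1.78·(-0.90108) / (0.6685·(-0.84151)) = +0.56517 rad/s; magnitude 0.56517 rad/s.

0.565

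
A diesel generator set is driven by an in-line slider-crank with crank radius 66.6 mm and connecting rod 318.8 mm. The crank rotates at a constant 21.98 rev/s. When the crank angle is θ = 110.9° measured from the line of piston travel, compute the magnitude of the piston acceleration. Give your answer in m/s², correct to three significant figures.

653

ω = 2π·22 = 138.1 rad/s
x(θ) = r cosθ + √(L² − r² sin²θ); with ω constant, a = ω²·d²x/dθ².
d²x/dθ² = −r cosθ − r²(cos2θ)/√u − r⁴ sin²2θ/(4u^{3/2}),  u = L² − r² sin²θ = 0.0977624 m².
Substituting r = 0.0666 m, L = 0.3188 m, θ = 110.9°: d²x/dθ² = +0.034263 m.
a = ω²·d²x/dθ² = (138.1)²·(+0.034263) = +653.49 m/s²;  |a| = 653.49 m/s².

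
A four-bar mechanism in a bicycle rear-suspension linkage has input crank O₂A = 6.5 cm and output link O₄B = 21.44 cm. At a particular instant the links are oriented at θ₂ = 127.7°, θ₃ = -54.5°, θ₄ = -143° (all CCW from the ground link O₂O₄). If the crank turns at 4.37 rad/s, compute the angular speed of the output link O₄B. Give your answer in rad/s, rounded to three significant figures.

0.0509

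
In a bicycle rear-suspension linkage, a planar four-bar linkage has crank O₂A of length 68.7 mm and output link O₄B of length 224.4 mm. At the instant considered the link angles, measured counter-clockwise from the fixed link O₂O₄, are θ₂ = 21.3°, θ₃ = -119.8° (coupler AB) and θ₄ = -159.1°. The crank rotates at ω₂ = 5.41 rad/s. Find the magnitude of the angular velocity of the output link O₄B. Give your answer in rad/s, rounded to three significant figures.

ω₂ = 5.41 rad/s
Differentiating the loop-closure r₂e^{iθ₂}+r₃e^{iθ₃}=r₁+r₄e^{iθ₄} gives r₂ω₂e^{iθ₂}+r₃ω₃e^{iθ₃}=r₄ω₄e^{iθ₄}.
Eliminating the other unknown: ω₄ = r₂ω₂ sin(θ₂−θ₃) / [r₄ sin(θ₄−θ₃)].
Numerator sine = +0.62796; denominator sine = -0.63338.
Result = 0.0687·5.41·(+0.62796) / (0.2244·(-0.63338)) = -1.6421 rad/s; magnitude 1.6421 rad/s.

1.64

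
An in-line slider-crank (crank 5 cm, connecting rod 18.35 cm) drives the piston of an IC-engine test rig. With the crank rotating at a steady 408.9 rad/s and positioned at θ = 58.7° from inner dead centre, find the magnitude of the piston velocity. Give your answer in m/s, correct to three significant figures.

20.0

ω = 408.9 rad/s
For an in-line slider-crank, x = r cosθ + √(L² − r² sin²θ), so v = −rω sinθ·[1 + r cosθ/√(L² − r² sin²θ)].
With r = 0.05 m, L = 0.1835 m, θ = 58.7°: √(L² − r² sin²θ) = 0.17846 m.
v = −0.05·408.9·0.85446·[1 + 0.05·0.51952/0.17846] = -20.012 m/s.
|v| = 20.012 m/s.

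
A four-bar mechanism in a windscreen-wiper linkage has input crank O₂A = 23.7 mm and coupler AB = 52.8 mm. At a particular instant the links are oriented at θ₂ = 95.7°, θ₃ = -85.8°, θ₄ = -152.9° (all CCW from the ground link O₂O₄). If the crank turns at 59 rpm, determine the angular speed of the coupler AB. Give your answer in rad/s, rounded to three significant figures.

ω₂ = 6.178 rad/s (from 59 rpm).
Differentiating the loop-closure r₂e^{iθ₂}+r₃e^{iθ₃}=r₁+r₄e^{iθ₄} gives r₂ω₂e^{iθ₂}+r₃ω₃e^{iθ₃}=r₄ω₄e^{iθ₄}.
Eliminating the other unknown: ω₃ = r₂ω₂ sin(θ₄−θ₂) / [r₃ sin(θ₃−θ₄)].
Numerator sine = +0.93106; denominator sine = +0.92119.
Result = 0.0237·6.178·(+0.93106) / (0.0528·(+0.92119)) = +2.803 rad/s; magnitude 2.803 rad/s.

2.80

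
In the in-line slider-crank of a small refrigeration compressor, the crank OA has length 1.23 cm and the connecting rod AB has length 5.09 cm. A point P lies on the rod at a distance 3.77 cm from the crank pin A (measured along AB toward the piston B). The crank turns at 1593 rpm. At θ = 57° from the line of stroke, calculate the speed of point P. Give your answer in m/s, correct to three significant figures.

ω = 166.8 rad/s.  Crank-pin speed |V_A| = rω = 2.0519 m/s, perpendicular to OA.
Rod angle: sinφ = −(r/L) sinθ ⇒ φ = -11.693°; ω_rod = −rω cosθ/√(L²−r²sin²θ) = -22.421 rad/s.
V_P = V_A + ω_rod × AP, with AP = 0.0377 m along the rod.
Components: V_Px = −rω sinθ − a·ω_rod·sinφ = -1.8921 m/s;  V_Py = rω cosθ + a·ω_rod·cosφ = +0.28981 m/s.
|V_P| = √(V_Px² + V_Py²) = 1.9142 m/s.

1.91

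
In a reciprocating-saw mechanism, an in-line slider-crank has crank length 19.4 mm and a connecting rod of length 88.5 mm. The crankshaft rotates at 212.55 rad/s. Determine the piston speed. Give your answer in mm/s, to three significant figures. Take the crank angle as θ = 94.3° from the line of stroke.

4040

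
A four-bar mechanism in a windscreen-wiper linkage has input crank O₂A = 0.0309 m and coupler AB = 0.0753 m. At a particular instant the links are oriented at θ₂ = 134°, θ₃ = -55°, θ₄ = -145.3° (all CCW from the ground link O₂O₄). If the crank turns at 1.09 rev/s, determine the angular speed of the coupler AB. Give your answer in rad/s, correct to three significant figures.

2.77

ω₂ = 6.849 rad/s (from 1.09 rev/s).
Differentiating the loop-closure r₂e^{iθ₂}+r₃e^{iθ₃}=r₁+r₄e^{iθ₄} gives r₂ω₂e^{iθ₂}+r₃ω₃e^{iθ₃}=r₄ω₄e^{iθ₄}.
Eliminating the other unknown: ω₃ = r₂ω₂ sin(θ₄−θ₂) / [r₃ sin(θ₃−θ₄)].
Numerator sine = +0.98686; denominator sine = +0.99999.
Result = 0.0309·6.849·(+0.98686) / (0.0753·(+0.99999)) = +2.7735 rad/s; magnitude 2.7735 rad/s.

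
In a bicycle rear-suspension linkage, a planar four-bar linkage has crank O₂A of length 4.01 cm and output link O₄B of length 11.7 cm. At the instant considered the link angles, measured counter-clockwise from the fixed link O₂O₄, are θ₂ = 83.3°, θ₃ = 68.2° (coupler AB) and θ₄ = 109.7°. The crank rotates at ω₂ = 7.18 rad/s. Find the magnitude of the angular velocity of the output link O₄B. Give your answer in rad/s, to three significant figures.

0.967

ω₂ = 7.18 rad/s
Differentiating the loop-closure r₂e^{iθ₂}+r₃e^{iθ₃}=r₁+r₄e^{iθ₄} gives r₂ω₂e^{iθ₂}+r₃ω₃e^{iθ₃}=r₄ω₄e^{iθ₄}.
Eliminating the other unknown: ω₄ = r₂ω₂ sin(θ₂−θ₃) / [r₄ sin(θ₄−θ₃)].
Numerator sine = +0.26050; denominator sine = +0.66262.
Result = 0.0401·7.18·(+0.26050) / (0.117·(+0.66262)) = +0.96746 rad/s; magnitude 0.96746 rad/s.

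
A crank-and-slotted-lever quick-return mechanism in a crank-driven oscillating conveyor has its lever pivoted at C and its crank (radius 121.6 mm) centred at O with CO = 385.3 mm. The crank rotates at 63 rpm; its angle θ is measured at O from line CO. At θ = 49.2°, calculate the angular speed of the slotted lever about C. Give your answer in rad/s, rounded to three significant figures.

1.33

ω = 6.597 rad/s (from 63 rpm).
Crank pin A relative to C: A = (d + r cosθ, r sinθ); lever angle φ = atan2(r sinθ, d + r cosθ).
Differentiating tanφ: φ̇ = rω(d cosθ + r)/(d² + r² + 2dr cosθ).
d² + r² + 2dr cosθ = |CA|² = 0.224471 m²;  d cosθ + r = +0.37336 m.
|ω_lever| = |0.1216·6.597·+0.37336| / 0.224471 = 1.3344 rad/s.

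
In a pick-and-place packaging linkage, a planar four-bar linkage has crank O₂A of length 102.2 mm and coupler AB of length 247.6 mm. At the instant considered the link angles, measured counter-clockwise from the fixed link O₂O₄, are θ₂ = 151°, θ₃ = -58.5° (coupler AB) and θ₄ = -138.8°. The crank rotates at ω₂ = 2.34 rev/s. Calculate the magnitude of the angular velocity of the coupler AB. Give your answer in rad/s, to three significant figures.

ω₂ = 14.7 rad/s (from 2.34 rev/s).
Differentiating the loop-closure r₂e^{iθ₂}+r₃e^{iθ₃}=r₁+r₄e^{iθ₄} gives r₂ω₂e^{iθ₂}+r₃ω₃e^{iθ₃}=r₄ω₄e^{iθ₄}.
Eliminating the other unknown: ω₃ = r₂ω₂ sin(θ₄−θ₂) / [r₃ sin(θ₃−θ₄)].
Numerator sine = +0.94088; denominator sine = +0.98570.
Result = 0.1022·14.7·(+0.94088) / (0.2476·(+0.98570)) = +5.7927 rad/s; magnitude 5.7927 rad/s.

5.79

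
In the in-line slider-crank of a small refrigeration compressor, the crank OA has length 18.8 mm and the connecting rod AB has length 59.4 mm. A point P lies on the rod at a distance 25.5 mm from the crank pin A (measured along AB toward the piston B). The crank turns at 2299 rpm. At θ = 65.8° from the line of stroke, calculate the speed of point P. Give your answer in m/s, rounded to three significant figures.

ω = 240.8 rad/s.  Crank-pin speed |V_A| = rω = 4.5261 m/s, perpendicular to OA.
Rod angle: sinφ = −(r/L) sinθ ⇒ φ = -16.779°; ω_rod = −rω cosθ/√(L²−r²sin²θ) = -32.624 rad/s.
V_P = V_A + ω_rod × AP, with AP = 0.0255 m along the rod.
Components: V_Px = −rω sinθ − a·ω_rod·sinφ = -4.3685 m/s;  V_Py = rω cosθ + a·ω_rod·cosφ = +1.0589 m/s.
|V_P| = √(V_Px² + V_Py²) = 4.495 m/s.

4.50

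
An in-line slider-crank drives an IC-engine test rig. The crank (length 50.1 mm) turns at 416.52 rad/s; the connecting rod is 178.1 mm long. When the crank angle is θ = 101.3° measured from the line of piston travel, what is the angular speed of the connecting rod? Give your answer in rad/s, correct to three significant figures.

ω = 416.5 rad/s
The rod makes angle φ with the slider axis where L sinφ = r sinθ; differentiating, L cosφ·φ̇ = r ω cosθ.
L cosφ = √(L² − r² sin²θ) = 0.17119 m.
|ω_rod| = r ω |cosθ| / √(L² − r² sin²θ) = 0.0501·416.5·0.19595/0.17119 = 23.885 rad/s.

23.9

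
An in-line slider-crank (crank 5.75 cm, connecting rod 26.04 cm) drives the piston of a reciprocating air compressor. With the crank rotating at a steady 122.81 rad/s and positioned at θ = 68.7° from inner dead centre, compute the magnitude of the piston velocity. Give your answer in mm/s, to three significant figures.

ω = 122.8 rad/s
For an in-line slider-crank, x = r cosθ + √(L² − r² sin²θ), so v = −rω sinθ·[1 + r cosθ/√(L² − r² sin²θ)].
With r = 0.0575 m, L = 0.2604 m, θ = 68.7°: √(L² − r² sin²θ) = 0.25483 m.
v = −0.0575·122.8·0.93169·[1 + 0.0575·0.36325/0.25483] = -7.1185 m/s.
|v| = 7.1185 m/s = 7118.5 mm/s.

7120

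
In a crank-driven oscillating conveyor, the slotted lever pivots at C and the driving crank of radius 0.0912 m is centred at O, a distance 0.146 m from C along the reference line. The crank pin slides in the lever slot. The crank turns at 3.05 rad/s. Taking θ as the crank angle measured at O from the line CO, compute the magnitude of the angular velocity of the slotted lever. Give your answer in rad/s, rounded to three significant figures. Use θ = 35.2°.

1.14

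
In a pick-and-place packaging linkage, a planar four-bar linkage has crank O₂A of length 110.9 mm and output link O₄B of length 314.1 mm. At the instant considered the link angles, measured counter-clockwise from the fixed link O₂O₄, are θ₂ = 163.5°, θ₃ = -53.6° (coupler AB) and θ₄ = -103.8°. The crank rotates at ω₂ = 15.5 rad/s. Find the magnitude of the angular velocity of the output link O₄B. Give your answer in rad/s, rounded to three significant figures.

4.30

ω₂ = 15.5 rad/s
Differentiating the loop-closure r₂e^{iθ₂}+r₃e^{iθ₃}=r₁+r₄e^{iθ₄} gives r₂ω₂e^{iθ₂}+r₃ω₃e^{iθ₃}=r₄ω₄e^{iθ₄}.
Eliminating the other unknown: ω₄ = r₂ω₂ sin(θ₂−θ₃) / [r₄ sin(θ₄−θ₃)].
Numerator sine = -0.60321; denominator sine = -0.76828.
Result = 0.1109·15.5·(-0.60321) / (0.3141·(-0.76828)) = +4.2968 rad/s; magnitude 4.2968 rad/s.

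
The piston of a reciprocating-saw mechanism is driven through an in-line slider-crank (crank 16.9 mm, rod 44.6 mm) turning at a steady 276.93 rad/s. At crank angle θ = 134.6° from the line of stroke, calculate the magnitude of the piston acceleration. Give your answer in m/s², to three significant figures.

897

ω = 276.9 rad/s
x(θ) = r cosθ + √(L² − r² sin²θ); with ω constant, a = ω²·d²x/dθ².
d²x/dθ² = −r cosθ − r²(cos2θ)/√u − r⁴ sin²2θ/(4u^{3/2}),  u = L² − r² sin²θ = 0.00184436 m².
Substituting r = 0.0169 m, L = 0.0446 m, θ = 134.6°: d²x/dθ² = +0.011702 m.
a = ω²·d²x/dθ² = (276.9)²·(+0.011702) = +897.42 m/s²;  |a| = 897.42 m/s².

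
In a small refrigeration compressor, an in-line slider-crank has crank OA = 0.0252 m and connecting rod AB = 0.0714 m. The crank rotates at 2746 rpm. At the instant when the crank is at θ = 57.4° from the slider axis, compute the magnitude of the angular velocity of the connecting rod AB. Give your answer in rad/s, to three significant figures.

ω = 287.6 rad/s (converted from 2746 rpm).
The rod makes angle φ with the slider axis where L sinφ = r sinθ; differentiating, L cosφ·φ̇ = r ω cosθ.
L cosφ = √(L² − r² sin²θ) = 0.068171 m.
|ω_rod| = r ω |cosθ| / √(L² − r² sin²θ) = 0.0252·287.6·0.53877/0.068171 = 57.271 rad/s.

57.3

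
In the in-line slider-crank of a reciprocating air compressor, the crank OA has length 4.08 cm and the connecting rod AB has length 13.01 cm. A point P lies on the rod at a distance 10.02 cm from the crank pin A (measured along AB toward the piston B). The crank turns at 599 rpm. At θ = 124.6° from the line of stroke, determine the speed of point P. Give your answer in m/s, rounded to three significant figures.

1.84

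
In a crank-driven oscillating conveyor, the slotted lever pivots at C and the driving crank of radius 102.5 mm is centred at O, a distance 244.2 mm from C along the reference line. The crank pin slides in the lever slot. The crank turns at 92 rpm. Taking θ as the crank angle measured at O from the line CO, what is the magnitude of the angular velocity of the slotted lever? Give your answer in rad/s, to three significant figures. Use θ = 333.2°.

2.76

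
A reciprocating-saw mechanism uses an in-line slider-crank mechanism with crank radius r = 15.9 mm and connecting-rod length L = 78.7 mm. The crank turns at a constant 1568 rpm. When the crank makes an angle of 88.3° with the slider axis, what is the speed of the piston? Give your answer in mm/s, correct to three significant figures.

ω = 2π·1568/60 = 164.2 rad/s
For an in-line slider-crank, x = r cosθ + √(L² − r² sin²θ), so v = −rω sinθ·[1 + r cosθ/√(L² − r² sin²θ)].
With r = 0.0159 m, L = 0.0787 m, θ = 88.3°: √(L² − r² sin²θ) = 0.077079 m.
v = −0.0159·164.2·0.99956·[1 + 0.0159·0.02967/0.077079] = -2.6256 m/s.
|v| = 2.6256 m/s = 2625.6 mm/s.

2630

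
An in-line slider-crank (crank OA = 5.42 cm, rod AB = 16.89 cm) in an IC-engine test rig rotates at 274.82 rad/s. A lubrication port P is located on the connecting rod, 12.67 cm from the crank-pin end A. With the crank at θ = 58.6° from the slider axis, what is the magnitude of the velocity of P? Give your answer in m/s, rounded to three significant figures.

ω = 274.8 rad/s.  Crank-pin speed |V_A| = rω = 14.895 m/s, perpendicular to OA.
Rod angle: sinφ = −(r/L) sinθ ⇒ φ = -15.897°; ω_rod = −rω cosθ/√(L²−r²sin²θ) = -47.775 rad/s.
V_P = V_A + ω_rod × AP, with AP = 0.1267 m along the rod.
Components: V_Px = −rω sinθ − a·ω_rod·sinφ = -14.372 m/s;  V_Py = rω cosθ + a·ω_rod·cosφ = +1.939 m/s.
|V_P| = √(V_Px² + V_Py²) = 14.502 m/s.

14.5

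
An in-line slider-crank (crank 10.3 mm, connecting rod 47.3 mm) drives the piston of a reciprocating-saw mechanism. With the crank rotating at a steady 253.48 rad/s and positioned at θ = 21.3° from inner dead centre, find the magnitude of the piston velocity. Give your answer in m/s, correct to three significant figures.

1.14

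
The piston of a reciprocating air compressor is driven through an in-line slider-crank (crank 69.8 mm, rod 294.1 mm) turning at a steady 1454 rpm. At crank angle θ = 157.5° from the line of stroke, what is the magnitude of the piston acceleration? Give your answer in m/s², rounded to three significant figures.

ω = 2π·1454/60 = 152.3 rad/s
x(θ) = r cosθ + √(L² − r² sin²θ); with ω constant, a = ω²·d²x/dθ².
d²x/dθ² = −r cosθ − r²(cos2θ)/√u − r⁴ sin²2θ/(4u^{3/2}),  u = L² − r² sin²θ = 0.0857813 m².
Substituting r = 0.0698 m, L = 0.2941 m, θ = 157.5°: d²x/dθ² = +0.052606 m.
a = ω²·d²x/dθ² = (152.3)²·(+0.052606) = +1219.6 m/s²;  |a| = 1219.6 m/s².

1220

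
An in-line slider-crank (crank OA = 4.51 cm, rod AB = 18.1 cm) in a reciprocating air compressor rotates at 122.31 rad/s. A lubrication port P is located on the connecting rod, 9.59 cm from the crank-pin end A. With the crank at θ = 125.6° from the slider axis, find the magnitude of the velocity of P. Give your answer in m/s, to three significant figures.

4.40

ω = 122.3 rad/s.  Crank-pin speed |V_A| = rω = 5.5162 m/s, perpendicular to OA.
Rod angle: sinφ = −(r/L) sinθ ⇒ φ = -11.689°; ω_rod = −rω cosθ/√(L²−r²sin²θ) = +18.117 rad/s.
V_P = V_A + ω_rod × AP, with AP = 0.0959 m along the rod.
Components: V_Px = −rω sinθ − a·ω_rod·sinφ = -4.1332 m/s;  V_Py = rω cosθ + a·ω_rod·cosφ = -1.5097 m/s.
|V_P| = √(V_Px² + V_Py²) = 4.4003 m/s.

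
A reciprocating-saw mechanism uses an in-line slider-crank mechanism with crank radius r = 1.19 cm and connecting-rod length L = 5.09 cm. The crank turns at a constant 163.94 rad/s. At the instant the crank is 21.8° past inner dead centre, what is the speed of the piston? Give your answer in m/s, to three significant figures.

0.882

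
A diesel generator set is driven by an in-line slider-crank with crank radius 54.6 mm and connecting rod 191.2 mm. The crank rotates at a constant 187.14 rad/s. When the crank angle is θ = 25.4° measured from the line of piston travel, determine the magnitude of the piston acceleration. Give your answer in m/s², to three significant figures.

2080

ω = 187.1 rad/s
x(θ) = r cosθ + √(L² − r² sin²θ); with ω constant, a = ω²·d²x/dθ².
d²x/dθ² = −r cosθ − r²(cos2θ)/√u − r⁴ sin²2θ/(4u^{3/2}),  u = L² − r² sin²θ = 0.036009 m².
Substituting r = 0.0546 m, L = 0.1912 m, θ = 25.4°: d²x/dθ² = -0.059447 m.
a = ω²·d²x/dθ² = (187.1)²·(-0.059447) = -2081.9 m/s²;  |a| = 2081.9 m/s².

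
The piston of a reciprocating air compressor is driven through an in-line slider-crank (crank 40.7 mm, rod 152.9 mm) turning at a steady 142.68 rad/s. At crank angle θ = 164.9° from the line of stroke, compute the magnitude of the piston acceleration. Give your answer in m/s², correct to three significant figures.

608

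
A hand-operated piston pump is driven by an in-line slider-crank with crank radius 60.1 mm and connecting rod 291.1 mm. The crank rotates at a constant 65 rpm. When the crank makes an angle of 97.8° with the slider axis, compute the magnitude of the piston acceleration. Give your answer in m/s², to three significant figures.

0.943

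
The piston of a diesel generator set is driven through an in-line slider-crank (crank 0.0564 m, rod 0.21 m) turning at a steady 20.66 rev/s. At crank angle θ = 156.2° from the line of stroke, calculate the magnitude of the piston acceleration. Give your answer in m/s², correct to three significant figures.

694

ω = 2π·20.7 = 129.8 rad/s
x(θ) = r cosθ + √(L² − r² sin²θ); with ω constant, a = ω²·d²x/dθ².
d²x/dθ² = −r cosθ − r²(cos2θ)/√u − r⁴ sin²2θ/(4u^{3/2}),  u = L² − r² sin²θ = 0.043582 m².
Substituting r = 0.0564 m, L = 0.21 m, θ = 156.2°: d²x/dθ² = +0.041178 m.
a = ω²·d²x/dθ² = (129.8)²·(+0.041178) = +693.88 m/s²;  |a| = 693.88 m/s².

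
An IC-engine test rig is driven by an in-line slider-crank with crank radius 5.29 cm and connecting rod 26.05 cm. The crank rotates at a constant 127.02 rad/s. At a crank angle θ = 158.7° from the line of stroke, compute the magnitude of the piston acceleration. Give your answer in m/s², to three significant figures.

666

ω = 127 rad/s
x(θ) = r cosθ + √(L² − r² sin²θ); with ω constant, a = ω²·d²x/dθ².
d²x/dθ² = −r cosθ − r²(cos2θ)/√u − r⁴ sin²2θ/(4u^{3/2}),  u = L² − r² sin²θ = 0.067491 m².
Substituting r = 0.0529 m, L = 0.2605 m, θ = 158.7°: d²x/dθ² = +0.041306 m.
a = ω²·d²x/dθ² = (127)²·(+0.041306) = +666.44 m/s²;  |a| = 666.44 m/s².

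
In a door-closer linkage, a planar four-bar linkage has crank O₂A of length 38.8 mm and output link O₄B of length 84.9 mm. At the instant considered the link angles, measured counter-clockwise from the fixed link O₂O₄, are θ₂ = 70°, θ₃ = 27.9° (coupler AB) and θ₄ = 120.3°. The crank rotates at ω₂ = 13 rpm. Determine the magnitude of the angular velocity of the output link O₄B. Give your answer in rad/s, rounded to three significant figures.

ω₂ = 1.361 rad/s (from 13 rpm).
Differentiating the loop-closure r₂e^{iθ₂}+r₃e^{iθ₃}=r₁+r₄e^{iθ₄} gives r₂ω₂e^{iθ₂}+r₃ω₃e^{iθ₃}=r₄ω₄e^{iθ₄}.
Eliminating the other unknown: ω₄ = r₂ω₂ sin(θ₂−θ₃) / [r₄ sin(θ₄−θ₃)].
Numerator sine = +0.67043; denominator sine = +0.99912.
Result = 0.0388·1.361·(+0.67043) / (0.0849·(+0.99912)) = +0.41747 rad/s; magnitude 0.41747 rad/s.

0.417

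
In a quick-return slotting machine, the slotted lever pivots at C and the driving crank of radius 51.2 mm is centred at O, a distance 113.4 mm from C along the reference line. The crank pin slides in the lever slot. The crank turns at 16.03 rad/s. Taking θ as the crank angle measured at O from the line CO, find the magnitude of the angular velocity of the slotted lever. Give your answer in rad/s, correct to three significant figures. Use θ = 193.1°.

11.7

ω = 16.03 rad/s
Crank pin A relative to C: A = (d + r cosθ, r sinθ); lever angle φ = atan2(r sinθ, d + r cosθ).
Differentiating tanφ: φ̇ = rω(d cosθ + r)/(d² + r² + 2dr cosθ).
d² + r² + 2dr cosθ = |CA|² = 0.00417104 m²;  d cosθ + r = -0.059249 m.
|ω_lever| = |0.0512·16.03·-0.059249| / 0.00417104 = 11.658 rad/s.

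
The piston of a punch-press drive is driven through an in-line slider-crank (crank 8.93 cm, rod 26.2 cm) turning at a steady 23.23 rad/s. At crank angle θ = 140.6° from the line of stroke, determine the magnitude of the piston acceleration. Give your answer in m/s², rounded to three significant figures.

33.5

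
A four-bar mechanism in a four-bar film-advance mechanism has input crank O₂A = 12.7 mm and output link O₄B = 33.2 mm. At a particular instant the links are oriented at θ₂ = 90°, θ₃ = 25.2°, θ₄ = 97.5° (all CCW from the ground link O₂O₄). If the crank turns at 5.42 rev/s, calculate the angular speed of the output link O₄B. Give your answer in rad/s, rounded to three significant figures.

12.4

ω₂ = 34.05 rad/s (from 5.42 rev/s).
Differentiating the loop-closure r₂e^{iθ₂}+r₃e^{iθ₃}=r₁+r₄e^{iθ₄} gives r₂ω₂e^{iθ₂}+r₃ω₃e^{iθ₃}=r₄ω₄e^{iθ₄}.
Eliminating the other unknown: ω₄ = r₂ω₂ sin(θ₂−θ₃) / [r₄ sin(θ₄−θ₃)].
Numerator sine = +0.90483; denominator sine = +0.95266.
Result = 0.0127·34.05·(+0.90483) / (0.0332·(+0.95266)) = +12.373 rad/s; magnitude 12.373 rad/s.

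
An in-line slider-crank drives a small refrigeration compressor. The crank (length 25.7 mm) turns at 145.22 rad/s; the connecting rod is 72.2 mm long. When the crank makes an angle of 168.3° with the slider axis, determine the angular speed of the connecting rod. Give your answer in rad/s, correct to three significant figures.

50.8

ω = 145.2 rad/s
The rod makes angle φ with the slider axis where L sinφ = r sinθ; differentiating, L cosφ·φ̇ = r ω cosθ.
L cosφ = √(L² − r² sin²θ) = 0.072012 m.
|ω_rod| = r ω |cosθ| / √(L² − r² sin²θ) = 0.0257·145.2·0.97922/0.072012 = 50.75 rad/s.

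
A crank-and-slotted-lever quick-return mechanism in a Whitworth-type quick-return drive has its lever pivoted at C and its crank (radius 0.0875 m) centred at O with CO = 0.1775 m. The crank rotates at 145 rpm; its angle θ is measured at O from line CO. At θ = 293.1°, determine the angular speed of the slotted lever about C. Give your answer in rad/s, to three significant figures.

4.07

ω = 15.18 rad/s (from 145 rpm).
Crank pin A relative to C: A = (d + r cosθ, r sinθ); lever angle φ = atan2(r sinθ, d + r cosθ).
Differentiating tanφ: φ̇ = rω(d cosθ + r)/(d² + r² + 2dr cosθ).
d² + r² + 2dr cosθ = |CA|² = 0.0513495 m²;  d cosθ + r = +0.15714 m.
|ω_lever| = |0.0875·15.18·+0.15714| / 0.0513495 = 4.0659 rad/s.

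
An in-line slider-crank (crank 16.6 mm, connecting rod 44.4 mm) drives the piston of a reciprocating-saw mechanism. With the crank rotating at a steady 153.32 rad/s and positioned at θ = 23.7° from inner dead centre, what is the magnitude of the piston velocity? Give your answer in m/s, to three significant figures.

1.38

ω = 153.3 rad/s
For an in-line slider-crank, x = r cosθ + √(L² − r² sin²θ), so v = −rω sinθ·[1 + r cosθ/√(L² − r² sin²θ)].
With r = 0.0166 m, L = 0.0444 m, θ = 23.7°: √(L² − r² sin²θ) = 0.043896 m.
v = −0.0166·153.3·0.40195·[1 + 0.0166·0.91566/0.043896] = -1.3772 m/s.
|v| = 1.3772 m/s.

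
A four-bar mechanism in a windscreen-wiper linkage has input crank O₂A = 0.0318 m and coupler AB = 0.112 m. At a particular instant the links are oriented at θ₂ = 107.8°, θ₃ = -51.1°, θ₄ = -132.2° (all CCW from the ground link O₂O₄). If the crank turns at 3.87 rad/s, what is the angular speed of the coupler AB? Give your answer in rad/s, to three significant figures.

0.963

ω₂ = 3.87 rad/s
Differentiating the loop-closure r₂e^{iθ₂}+r₃e^{iθ₃}=r₁+r₄e^{iθ₄} gives r₂ω₂e^{iθ₂}+r₃ω₃e^{iθ₃}=r₄ω₄e^{iθ₄}.
Eliminating the other unknown: ω₃ = r₂ω₂ sin(θ₄−θ₂) / [r₃ sin(θ₃−θ₄)].
Numerator sine = +0.86603; denominator sine = +0.98796.
Result = 0.0318·3.87·(+0.86603) / (0.112·(+0.98796)) = +0.96319 rad/s; magnitude 0.96319 rad/s.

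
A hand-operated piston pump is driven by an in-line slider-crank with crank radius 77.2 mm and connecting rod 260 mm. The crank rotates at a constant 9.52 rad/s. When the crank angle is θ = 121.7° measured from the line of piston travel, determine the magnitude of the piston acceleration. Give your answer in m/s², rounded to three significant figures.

4.60

ω = 9.52 rad/s
x(θ) = r cosθ + √(L² − r² sin²θ); with ω constant, a = ω²·d²x/dθ².
d²x/dθ² = −r cosθ − r²(cos2θ)/√u − r⁴ sin²2θ/(4u^{3/2}),  u = L² − r² sin²θ = 0.0632858 m².
Substituting r = 0.0772 m, L = 0.26 m, θ = 121.7°: d²x/dθ² = +0.050728 m.
a = ω²·d²x/dθ² = (9.52)²·(+0.050728) = +4.5975 m/s²;  |a| = 4.5975 m/s².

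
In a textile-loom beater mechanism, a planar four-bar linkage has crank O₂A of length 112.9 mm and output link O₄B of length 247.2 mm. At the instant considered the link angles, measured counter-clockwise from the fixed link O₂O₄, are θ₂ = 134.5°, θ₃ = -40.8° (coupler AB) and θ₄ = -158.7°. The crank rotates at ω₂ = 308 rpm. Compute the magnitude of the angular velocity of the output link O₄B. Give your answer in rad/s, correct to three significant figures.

1.37

ω₂ = 32.25 rad/s (from 308 rpm).
Differentiating the loop-closure r₂e^{iθ₂}+r₃e^{iθ₃}=r₁+r₄e^{iθ₄} gives r₂ω₂e^{iθ₂}+r₃ω₃e^{iθ₃}=r₄ω₄e^{iθ₄}.
Eliminating the other unknown: ω₄ = r₂ω₂ sin(θ₂−θ₃) / [r₄ sin(θ₄−θ₃)].
Numerator sine = +0.08194; denominator sine = -0.88377.
Result = 0.1129·32.25·(+0.08194) / (0.2472·(-0.88377)) = -1.3658 rad/s; magnitude 1.3658 rad/s.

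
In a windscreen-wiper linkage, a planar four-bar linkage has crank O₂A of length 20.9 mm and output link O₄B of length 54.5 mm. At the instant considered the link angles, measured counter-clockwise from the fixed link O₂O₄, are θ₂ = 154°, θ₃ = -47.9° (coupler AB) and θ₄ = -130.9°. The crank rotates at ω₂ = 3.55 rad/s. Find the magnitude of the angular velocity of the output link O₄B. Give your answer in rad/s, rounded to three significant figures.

0.512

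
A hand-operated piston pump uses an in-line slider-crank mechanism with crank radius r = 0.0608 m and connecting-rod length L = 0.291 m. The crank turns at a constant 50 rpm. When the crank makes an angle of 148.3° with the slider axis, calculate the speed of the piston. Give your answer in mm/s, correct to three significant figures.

ω = 2π·50/60 = 5.236 rad/s
For an in-line slider-crank, x = r cosθ + √(L² − r² sin²θ), so v = −rω sinθ·[1 + r cosθ/√(L² − r² sin²θ)].
With r = 0.0608 m, L = 0.291 m, θ = 148.3°: √(L² − r² sin²θ) = 0.28924 m.
v = −0.0608·5.236·0.52547·[1 + 0.0608·-0.85081/0.28924] = -0.13737 m/s.
|v| = 0.13737 m/s = 137.37 mm/s.

137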